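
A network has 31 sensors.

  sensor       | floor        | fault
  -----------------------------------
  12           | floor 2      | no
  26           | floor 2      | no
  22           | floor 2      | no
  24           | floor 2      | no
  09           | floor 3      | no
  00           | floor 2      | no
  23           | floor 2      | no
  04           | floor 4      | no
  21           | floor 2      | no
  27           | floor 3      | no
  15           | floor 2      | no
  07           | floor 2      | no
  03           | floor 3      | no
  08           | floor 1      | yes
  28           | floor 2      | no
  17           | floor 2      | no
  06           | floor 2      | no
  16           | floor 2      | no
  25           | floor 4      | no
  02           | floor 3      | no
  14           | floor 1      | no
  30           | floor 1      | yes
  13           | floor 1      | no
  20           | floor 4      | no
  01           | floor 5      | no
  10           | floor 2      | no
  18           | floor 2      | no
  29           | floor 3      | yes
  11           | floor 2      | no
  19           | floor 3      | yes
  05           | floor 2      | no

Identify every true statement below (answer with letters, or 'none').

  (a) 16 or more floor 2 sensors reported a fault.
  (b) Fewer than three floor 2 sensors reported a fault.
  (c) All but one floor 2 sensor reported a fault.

(b)

|A| = 17, |A ∩ B| = 0, |A ∖ B| = 17.
(a) |A ∩ B| ≥ 16: fails.
(b) |A ∩ B| < 3: holds.
(c) |A ∖ B| = 1: fails.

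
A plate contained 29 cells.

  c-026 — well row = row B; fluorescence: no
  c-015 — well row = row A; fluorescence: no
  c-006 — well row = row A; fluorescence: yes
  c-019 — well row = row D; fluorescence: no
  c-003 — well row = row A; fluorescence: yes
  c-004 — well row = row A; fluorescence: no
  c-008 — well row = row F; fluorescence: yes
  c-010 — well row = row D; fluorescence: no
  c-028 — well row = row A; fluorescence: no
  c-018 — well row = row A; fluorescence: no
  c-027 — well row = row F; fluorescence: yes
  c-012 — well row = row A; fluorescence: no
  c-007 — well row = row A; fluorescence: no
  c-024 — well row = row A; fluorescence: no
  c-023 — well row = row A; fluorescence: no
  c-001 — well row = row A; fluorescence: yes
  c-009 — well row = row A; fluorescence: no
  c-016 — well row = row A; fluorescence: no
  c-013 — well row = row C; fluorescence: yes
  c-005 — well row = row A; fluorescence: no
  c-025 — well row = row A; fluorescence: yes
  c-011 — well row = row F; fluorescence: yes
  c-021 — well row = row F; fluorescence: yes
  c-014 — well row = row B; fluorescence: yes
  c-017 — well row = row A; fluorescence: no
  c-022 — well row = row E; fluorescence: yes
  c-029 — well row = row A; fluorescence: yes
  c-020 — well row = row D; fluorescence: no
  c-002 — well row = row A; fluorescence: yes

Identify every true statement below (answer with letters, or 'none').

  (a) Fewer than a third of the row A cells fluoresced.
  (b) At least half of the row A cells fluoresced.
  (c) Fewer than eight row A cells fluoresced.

|A| = 18, |A ∩ B| = 6, |A ∖ B| = 12.
(a) |A ∩ B| / |A| < 1/3: fails.
(b) |A ∩ B| ≥ |A ∖ B|: fails.
(c) |A ∩ B| < 8: holds.

(c)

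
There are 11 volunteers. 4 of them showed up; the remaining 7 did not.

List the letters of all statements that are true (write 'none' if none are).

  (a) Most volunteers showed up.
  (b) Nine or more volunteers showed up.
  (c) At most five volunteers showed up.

|A| = 11, |A ∩ B| = 4, |A ∖ B| = 7.
(a) |A ∩ B| > |A ∖ B|: fails.
(b) |A ∩ B| ≥ 9: fails.
(c) |A ∩ B| ≤ 5: holds.

(c)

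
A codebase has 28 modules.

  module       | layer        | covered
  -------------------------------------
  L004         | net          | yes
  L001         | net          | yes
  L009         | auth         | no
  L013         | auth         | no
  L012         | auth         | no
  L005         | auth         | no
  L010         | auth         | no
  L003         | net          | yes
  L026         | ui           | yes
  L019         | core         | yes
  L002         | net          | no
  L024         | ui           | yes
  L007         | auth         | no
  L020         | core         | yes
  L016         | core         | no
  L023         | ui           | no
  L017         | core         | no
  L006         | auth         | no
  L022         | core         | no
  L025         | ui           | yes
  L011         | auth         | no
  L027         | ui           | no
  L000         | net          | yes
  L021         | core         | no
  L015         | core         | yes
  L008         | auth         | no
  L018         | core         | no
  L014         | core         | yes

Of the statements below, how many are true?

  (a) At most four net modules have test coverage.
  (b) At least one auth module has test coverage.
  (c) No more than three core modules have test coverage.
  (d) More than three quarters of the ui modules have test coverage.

1

(a) net: |A| = 5, |A ∩ B| = 4; needs |A ∩ B| ≤ 4 — true.
(b) auth: |A| = 9, |A ∩ B| = 0; needs A ∩ B ≠ ∅ (|A ∩ B| ≥ 1) — false.
(c) core: |A| = 9, |A ∩ B| = 4; needs |A ∩ B| ≤ 3 — false.
(d) ui: |A| = 5, |A ∩ B| = 3; needs |A ∩ B| / |A| > 3/4 — false.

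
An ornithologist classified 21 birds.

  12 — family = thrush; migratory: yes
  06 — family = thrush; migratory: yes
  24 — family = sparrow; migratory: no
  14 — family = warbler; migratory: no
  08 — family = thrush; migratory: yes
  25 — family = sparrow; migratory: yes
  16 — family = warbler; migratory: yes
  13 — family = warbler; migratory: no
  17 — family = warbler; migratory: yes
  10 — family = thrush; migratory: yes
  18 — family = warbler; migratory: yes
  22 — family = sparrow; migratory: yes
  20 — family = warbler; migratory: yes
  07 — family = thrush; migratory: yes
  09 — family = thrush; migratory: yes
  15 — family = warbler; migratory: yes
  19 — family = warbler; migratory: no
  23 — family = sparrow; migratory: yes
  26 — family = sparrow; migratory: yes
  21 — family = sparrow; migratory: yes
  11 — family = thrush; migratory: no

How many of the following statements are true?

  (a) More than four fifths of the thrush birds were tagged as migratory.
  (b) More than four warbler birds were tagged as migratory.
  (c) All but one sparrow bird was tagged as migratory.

3

(a) thrush: |A| = 7, |A ∩ B| = 6; needs |A ∩ B| / |A| > 4/5 — true.
(b) warbler: |A| = 8, |A ∩ B| = 5; needs |A ∩ B| > 4 — true.
(c) sparrow: |A| = 6, |A ∩ B| = 5; needs |A ∖ B| = 1 — true.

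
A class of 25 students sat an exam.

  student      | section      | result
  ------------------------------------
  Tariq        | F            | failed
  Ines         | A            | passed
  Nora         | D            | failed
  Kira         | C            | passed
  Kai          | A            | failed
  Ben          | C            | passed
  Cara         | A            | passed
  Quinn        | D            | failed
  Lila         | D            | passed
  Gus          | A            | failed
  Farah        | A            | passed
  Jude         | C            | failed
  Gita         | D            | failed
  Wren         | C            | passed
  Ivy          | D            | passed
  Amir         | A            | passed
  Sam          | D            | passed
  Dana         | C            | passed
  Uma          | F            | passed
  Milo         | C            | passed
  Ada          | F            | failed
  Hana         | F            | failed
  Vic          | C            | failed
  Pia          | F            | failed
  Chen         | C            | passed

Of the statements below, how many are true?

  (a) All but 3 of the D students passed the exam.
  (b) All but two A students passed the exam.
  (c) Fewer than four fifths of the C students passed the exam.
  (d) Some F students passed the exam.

(a) D: |A| = 6, |A ∩ B| = 3; needs |A ∖ B| = 3 — true.
(b) A: |A| = 6, |A ∩ B| = 4; needs |A ∖ B| = 2 — true.
(c) C: |A| = 8, |A ∩ B| = 6; needs |A ∩ B| / |A| < 4/5 — true.
(d) F: |A| = 5, |A ∩ B| = 1; needs A ∩ B ≠ ∅ (|A ∩ B| ≥ 1) — true.

4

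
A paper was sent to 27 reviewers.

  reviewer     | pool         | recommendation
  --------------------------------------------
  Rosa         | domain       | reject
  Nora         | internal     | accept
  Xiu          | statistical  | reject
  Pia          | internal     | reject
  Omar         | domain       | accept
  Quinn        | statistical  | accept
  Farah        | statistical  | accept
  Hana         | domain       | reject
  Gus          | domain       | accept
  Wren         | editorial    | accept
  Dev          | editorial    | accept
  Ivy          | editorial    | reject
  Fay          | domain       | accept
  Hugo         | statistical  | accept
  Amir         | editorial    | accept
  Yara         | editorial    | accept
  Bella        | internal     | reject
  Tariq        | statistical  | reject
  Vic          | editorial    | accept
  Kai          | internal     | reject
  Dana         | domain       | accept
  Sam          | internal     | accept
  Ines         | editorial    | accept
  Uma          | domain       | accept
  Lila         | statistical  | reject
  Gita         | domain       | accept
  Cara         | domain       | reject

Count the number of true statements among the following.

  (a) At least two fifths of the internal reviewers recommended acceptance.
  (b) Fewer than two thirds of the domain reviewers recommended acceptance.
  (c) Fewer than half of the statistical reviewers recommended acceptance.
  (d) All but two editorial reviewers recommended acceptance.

1

(a) internal: |A| = 5, |A ∩ B| = 2; needs |A ∩ B| / |A| ≥ 2/5 — true.
(b) domain: |A| = 9, |A ∩ B| = 6; needs |A ∩ B| / |A| < 2/3 — false.
(c) statistical: |A| = 6, |A ∩ B| = 3; needs |A ∩ B| < |A ∖ B| — false.
(d) editorial: |A| = 7, |A ∩ B| = 6; needs |A ∖ B| = 2 — false.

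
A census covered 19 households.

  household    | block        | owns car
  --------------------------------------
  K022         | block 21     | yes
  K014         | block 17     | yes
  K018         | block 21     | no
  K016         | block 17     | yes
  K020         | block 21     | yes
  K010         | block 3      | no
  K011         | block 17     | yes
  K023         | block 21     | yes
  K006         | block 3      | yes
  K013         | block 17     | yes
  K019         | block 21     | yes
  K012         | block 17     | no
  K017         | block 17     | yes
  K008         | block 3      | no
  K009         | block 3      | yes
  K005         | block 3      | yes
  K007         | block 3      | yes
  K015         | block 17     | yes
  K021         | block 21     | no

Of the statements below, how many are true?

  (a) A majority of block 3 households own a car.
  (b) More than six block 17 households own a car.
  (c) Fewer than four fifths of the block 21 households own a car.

(a) block 3: |A| = 6, |A ∩ B| = 4; needs |A ∩ B| > |A ∖ B| — true.
(b) block 17: |A| = 7, |A ∩ B| = 6; needs |A ∩ B| > 6 — false.
(c) block 21: |A| = 6, |A ∩ B| = 4; needs |A ∩ B| / |A| < 4/5 — true.

2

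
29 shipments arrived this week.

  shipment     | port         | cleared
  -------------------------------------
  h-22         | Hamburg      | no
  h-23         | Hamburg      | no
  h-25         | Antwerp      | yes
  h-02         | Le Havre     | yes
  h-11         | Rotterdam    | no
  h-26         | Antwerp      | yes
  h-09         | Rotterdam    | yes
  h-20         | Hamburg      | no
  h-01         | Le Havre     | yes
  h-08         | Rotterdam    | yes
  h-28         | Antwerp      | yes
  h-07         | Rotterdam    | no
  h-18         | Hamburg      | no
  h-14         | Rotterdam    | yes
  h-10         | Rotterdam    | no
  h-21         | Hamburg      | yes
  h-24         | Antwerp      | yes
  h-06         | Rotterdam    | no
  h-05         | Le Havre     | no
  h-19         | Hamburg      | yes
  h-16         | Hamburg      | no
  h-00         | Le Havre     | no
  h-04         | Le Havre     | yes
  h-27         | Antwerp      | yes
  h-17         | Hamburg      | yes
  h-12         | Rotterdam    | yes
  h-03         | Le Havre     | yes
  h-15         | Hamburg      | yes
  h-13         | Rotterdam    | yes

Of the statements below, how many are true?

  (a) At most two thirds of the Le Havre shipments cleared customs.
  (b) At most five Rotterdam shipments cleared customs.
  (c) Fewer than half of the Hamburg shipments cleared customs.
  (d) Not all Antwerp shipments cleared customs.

3

(a) Le Havre: |A| = 6, |A ∩ B| = 4; needs |A ∩ B| / |A| ≤ 2/3 — true.
(b) Rotterdam: |A| = 9, |A ∩ B| = 5; needs |A ∩ B| ≤ 5 — true.
(c) Hamburg: |A| = 9, |A ∩ B| = 4; needs |A ∩ B| < |A ∖ B| — true.
(d) Antwerp: |A| = 5, |A ∩ B| = 5; needs A ⊄ B (|A ∖ B| ≥ 1) — false.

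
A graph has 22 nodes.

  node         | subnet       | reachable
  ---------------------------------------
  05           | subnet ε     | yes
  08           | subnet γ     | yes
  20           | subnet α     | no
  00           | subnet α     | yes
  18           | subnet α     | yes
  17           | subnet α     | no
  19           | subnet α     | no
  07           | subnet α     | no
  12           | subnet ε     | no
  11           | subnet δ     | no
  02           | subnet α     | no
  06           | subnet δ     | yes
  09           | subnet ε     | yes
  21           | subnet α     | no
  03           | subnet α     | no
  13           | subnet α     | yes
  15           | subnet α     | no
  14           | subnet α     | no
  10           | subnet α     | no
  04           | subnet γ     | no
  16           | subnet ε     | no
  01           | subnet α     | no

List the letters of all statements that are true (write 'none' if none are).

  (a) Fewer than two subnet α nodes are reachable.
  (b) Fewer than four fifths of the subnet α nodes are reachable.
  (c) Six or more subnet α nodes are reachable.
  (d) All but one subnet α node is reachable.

(b)

|A| = 14, |A ∩ B| = 3, |A ∖ B| = 11.
(a) |A ∩ B| < 2: fails.
(b) |A ∩ B| / |A| < 4/5: holds.
(c) |A ∩ B| ≥ 6: fails.
(d) |A ∖ B| = 1: fails.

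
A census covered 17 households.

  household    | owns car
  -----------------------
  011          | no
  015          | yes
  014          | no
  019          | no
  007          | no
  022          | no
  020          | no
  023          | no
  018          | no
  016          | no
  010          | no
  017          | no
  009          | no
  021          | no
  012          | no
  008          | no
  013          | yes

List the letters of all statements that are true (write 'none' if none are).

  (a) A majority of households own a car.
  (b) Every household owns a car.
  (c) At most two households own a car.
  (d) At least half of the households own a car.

|A| = 17, |A ∩ B| = 2, |A ∖ B| = 15.
(a) |A ∩ B| > |A ∖ B|: fails.
(b) A ⊆ B, i.e. every element of A is in B (|A ∖ B| = 0): fails.
(c) |A ∩ B| ≤ 2: holds.
(d) |A ∩ B| ≥ |A ∖ B|: fails.

(c)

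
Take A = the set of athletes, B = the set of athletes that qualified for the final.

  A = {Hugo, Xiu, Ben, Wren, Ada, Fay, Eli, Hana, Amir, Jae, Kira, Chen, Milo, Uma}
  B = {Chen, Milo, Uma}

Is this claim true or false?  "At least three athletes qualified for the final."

The determiner here denotes the relation: |A ∩ B| ≥ 3.
A (the restrictor) = {Hugo, Xiu, Ben, Wren, Ada, Fay, Eli, Hana, Amir, Jae, Kira, Chen, Milo, Uma}, |A| = 14.
A ∩ B = {Chen, Milo, Uma}, so |A ∩ B| = 3.
|A ∩ B| = 3, so the statement is true.

True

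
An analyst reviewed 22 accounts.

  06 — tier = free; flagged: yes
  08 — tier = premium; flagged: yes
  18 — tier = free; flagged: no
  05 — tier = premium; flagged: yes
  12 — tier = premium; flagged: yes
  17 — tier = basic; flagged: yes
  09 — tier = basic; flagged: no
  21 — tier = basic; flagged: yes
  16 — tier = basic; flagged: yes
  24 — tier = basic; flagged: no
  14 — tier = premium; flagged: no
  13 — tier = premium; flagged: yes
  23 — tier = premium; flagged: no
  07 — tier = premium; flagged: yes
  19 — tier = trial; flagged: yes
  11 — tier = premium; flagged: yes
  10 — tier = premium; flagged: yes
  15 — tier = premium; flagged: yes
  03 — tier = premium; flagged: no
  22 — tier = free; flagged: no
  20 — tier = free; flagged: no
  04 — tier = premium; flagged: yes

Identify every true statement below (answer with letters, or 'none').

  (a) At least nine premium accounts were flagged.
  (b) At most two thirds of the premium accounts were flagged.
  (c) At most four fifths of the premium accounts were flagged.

(a), (c)

|A| = 12, |A ∩ B| = 9, |A ∖ B| = 3.
(a) |A ∩ B| ≥ 9: holds.
(b) |A ∩ B| / |A| ≤ 2/3: fails.
(c) |A ∩ B| / |A| ≤ 4/5: holds.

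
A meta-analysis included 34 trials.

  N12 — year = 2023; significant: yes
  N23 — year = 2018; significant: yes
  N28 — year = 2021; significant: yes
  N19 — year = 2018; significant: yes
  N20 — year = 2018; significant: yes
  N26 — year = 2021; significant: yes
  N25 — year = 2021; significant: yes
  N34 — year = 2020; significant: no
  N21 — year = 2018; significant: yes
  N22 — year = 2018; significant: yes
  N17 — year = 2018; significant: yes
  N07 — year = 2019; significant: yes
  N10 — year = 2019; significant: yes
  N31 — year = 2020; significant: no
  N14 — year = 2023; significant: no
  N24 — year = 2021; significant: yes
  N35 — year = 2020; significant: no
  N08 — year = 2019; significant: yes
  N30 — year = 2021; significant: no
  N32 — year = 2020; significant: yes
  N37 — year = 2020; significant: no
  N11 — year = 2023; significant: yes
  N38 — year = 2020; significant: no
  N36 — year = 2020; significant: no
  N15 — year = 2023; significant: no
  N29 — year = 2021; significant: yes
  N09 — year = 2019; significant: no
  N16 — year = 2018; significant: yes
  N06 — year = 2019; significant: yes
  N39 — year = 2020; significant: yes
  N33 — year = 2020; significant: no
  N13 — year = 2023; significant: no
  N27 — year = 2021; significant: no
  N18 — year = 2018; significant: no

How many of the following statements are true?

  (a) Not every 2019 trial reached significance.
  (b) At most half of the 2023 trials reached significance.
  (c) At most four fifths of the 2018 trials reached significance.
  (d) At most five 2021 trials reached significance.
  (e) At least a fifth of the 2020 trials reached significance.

4

(a) 2019: |A| = 5, |A ∩ B| = 4; needs A ⊄ B (|A ∖ B| ≥ 1) — true.
(b) 2023: |A| = 5, |A ∩ B| = 2; needs |A ∩ B| ≤ |A ∖ B| — true.
(c) 2018: |A| = 8, |A ∩ B| = 7; needs |A ∩ B| / |A| ≤ 4/5 — false.
(d) 2021: |A| = 7, |A ∩ B| = 5; needs |A ∩ B| ≤ 5 — true.
(e) 2020: |A| = 9, |A ∩ B| = 2; needs |A ∩ B| / |A| ≥ 1/5 — true.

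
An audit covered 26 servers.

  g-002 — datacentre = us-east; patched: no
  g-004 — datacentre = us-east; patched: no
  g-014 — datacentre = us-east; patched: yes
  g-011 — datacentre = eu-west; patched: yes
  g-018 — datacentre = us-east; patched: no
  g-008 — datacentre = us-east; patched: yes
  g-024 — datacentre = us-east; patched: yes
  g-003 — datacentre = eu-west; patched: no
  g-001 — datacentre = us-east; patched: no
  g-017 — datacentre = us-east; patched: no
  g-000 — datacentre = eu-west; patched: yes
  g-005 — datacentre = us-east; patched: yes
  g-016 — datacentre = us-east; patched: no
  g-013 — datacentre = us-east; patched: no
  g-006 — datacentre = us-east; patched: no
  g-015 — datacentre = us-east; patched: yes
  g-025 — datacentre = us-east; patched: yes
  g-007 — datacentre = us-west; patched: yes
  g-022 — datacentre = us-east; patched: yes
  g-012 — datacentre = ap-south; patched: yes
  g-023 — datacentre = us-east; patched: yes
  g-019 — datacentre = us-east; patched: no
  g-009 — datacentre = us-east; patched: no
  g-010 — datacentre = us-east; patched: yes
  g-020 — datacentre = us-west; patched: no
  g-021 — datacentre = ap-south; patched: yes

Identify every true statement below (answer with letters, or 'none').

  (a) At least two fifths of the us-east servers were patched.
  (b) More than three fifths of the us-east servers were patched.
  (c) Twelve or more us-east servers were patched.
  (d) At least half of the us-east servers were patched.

(a)

|A| = 19, |A ∩ B| = 9, |A ∖ B| = 10.
(a) |A ∩ B| / |A| ≥ 2/5: holds.
(b) |A ∩ B| / |A| > 3/5: fails.
(c) |A ∩ B| ≥ 12: fails.
(d) |A ∩ B| ≥ |A ∖ B|: fails.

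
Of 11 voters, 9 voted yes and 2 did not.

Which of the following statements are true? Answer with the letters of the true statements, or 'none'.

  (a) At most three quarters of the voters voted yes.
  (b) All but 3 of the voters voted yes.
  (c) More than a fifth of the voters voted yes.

|A| = 11, |A ∩ B| = 9, |A ∖ B| = 2.
(a) |A ∩ B| / |A| ≤ 3/4: fails.
(b) |A ∖ B| = 3: fails.
(c) |A ∩ B| / |A| > 1/5: holds.

(c)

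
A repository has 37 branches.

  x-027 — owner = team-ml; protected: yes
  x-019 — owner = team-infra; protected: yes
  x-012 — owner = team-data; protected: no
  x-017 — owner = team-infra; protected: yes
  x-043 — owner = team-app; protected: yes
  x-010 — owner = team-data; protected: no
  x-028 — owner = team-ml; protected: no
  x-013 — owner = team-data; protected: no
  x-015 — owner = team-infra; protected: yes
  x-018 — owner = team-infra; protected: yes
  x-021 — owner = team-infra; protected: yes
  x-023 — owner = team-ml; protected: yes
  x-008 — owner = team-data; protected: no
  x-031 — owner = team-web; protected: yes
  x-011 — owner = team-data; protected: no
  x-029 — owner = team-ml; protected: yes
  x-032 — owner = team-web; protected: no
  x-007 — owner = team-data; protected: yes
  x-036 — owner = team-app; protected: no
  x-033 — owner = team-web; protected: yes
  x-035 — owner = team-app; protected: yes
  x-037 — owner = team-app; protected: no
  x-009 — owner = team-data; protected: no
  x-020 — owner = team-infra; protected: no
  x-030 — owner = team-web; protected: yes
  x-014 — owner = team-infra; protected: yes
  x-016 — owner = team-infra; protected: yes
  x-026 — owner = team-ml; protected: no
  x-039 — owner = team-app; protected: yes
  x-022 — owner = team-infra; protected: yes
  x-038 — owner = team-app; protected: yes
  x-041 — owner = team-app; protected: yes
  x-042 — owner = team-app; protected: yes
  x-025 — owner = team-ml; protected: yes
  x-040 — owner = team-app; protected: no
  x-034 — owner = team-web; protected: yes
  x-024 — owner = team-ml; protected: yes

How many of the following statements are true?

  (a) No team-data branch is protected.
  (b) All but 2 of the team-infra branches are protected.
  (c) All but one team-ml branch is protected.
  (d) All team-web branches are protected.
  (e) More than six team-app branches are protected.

(a) team-data: |A| = 7, |A ∩ B| = 1; needs A ∩ B = ∅ (|A ∩ B| = 0) — false.
(b) team-infra: |A| = 9, |A ∩ B| = 8; needs |A ∖ B| = 2 — false.
(c) team-ml: |A| = 7, |A ∩ B| = 5; needs |A ∖ B| = 1 — false.
(d) team-web: |A| = 5, |A ∩ B| = 4; needs A ⊆ B, i.e. every element of A is in B (|A ∖ B| = 0) — false.
(e) team-app: |A| = 9, |A ∩ B| = 6; needs |A ∩ B| > 6 — false.

0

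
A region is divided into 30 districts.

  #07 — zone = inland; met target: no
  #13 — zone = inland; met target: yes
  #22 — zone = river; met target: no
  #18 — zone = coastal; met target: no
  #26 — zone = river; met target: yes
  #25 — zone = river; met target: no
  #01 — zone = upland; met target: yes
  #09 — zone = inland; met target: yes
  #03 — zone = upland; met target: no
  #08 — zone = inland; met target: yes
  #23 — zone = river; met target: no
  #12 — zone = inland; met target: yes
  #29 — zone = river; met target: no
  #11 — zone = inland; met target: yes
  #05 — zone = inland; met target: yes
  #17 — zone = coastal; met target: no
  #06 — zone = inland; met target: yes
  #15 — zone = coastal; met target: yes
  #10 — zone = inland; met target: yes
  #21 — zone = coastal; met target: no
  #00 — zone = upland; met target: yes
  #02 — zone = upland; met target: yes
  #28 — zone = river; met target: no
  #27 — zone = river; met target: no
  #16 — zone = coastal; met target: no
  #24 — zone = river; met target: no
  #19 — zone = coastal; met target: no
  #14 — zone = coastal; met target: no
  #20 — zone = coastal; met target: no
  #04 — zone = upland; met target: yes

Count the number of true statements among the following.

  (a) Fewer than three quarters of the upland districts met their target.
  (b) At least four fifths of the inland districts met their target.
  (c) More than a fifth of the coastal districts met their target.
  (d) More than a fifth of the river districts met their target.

(a) upland: |A| = 5, |A ∩ B| = 4; needs |A ∩ B| / |A| < 3/4 — false.
(b) inland: |A| = 9, |A ∩ B| = 8; needs |A ∩ B| / |A| ≥ 4/5 — true.
(c) coastal: |A| = 8, |A ∩ B| = 1; needs |A ∩ B| / |A| > 1/5 — false.
(d) river: |A| = 8, |A ∩ B| = 1; needs |A ∩ B| / |A| > 1/5 — false.

1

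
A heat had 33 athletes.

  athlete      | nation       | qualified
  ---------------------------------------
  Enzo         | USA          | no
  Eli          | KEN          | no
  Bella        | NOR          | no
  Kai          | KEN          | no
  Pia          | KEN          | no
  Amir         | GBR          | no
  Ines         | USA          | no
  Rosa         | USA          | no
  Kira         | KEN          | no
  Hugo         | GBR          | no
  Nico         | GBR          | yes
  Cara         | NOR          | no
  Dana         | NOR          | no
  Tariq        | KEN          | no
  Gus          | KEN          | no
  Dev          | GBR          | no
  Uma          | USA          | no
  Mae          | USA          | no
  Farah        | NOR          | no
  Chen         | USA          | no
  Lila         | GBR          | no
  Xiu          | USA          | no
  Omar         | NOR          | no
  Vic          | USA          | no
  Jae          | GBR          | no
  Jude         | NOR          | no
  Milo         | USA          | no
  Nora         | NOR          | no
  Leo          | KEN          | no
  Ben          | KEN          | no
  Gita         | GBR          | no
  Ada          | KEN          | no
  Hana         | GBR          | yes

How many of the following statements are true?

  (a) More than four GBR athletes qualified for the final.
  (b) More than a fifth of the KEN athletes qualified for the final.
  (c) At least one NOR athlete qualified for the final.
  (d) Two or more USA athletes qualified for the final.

(a) GBR: |A| = 8, |A ∩ B| = 2; needs |A ∩ B| > 4 — false.
(b) KEN: |A| = 9, |A ∩ B| = 0; needs |A ∩ B| / |A| > 1/5 — false.
(c) NOR: |A| = 7, |A ∩ B| = 0; needs A ∩ B ≠ ∅ (|A ∩ B| ≥ 1) — false.
(d) USA: |A| = 9, |A ∩ B| = 0; needs |A ∩ B| ≥ 2 — false.

0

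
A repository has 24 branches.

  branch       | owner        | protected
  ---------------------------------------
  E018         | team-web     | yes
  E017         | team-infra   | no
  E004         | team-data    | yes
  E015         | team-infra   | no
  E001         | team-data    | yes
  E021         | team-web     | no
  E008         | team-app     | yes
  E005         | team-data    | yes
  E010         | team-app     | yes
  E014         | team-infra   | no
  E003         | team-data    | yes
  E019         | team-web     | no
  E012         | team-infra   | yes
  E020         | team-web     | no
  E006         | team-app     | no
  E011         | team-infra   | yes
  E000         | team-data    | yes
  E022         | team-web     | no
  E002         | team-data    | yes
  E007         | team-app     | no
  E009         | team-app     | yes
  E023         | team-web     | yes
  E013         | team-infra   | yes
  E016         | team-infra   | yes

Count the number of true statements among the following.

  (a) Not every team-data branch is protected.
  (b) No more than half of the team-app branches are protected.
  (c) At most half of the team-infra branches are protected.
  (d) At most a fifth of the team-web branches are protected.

(a) team-data: |A| = 6, |A ∩ B| = 6; needs A ⊄ B (|A ∖ B| ≥ 1) — false.
(b) team-app: |A| = 5, |A ∩ B| = 3; needs |A ∩ B| ≤ |A ∖ B| — false.
(c) team-infra: |A| = 7, |A ∩ B| = 4; needs |A ∩ B| ≤ |A ∖ B| — false.
(d) team-web: |A| = 6, |A ∩ B| = 2; needs |A ∩ B| / |A| ≤ 1/5 — false.

0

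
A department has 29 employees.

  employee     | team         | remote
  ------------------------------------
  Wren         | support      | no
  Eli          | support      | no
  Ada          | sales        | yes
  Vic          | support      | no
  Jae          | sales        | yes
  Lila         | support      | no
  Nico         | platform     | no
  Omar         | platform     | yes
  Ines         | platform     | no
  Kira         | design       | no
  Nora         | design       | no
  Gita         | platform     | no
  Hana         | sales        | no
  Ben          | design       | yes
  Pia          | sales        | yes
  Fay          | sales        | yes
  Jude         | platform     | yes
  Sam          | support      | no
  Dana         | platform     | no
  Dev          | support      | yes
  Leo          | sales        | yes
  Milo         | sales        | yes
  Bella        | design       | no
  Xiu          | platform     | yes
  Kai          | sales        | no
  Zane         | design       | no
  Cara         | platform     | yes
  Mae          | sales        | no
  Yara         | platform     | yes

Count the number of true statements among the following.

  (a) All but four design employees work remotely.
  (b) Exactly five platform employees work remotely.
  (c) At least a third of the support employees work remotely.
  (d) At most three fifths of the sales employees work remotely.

(a) design: |A| = 5, |A ∩ B| = 1; needs |A ∖ B| = 4 — true.
(b) platform: |A| = 9, |A ∩ B| = 5; needs |A ∩ B| = 5 — true.
(c) support: |A| = 6, |A ∩ B| = 1; needs |A ∩ B| / |A| ≥ 1/3 — false.
(d) sales: |A| = 9, |A ∩ B| = 6; needs |A ∩ B| / |A| ≤ 3/5 — false.

2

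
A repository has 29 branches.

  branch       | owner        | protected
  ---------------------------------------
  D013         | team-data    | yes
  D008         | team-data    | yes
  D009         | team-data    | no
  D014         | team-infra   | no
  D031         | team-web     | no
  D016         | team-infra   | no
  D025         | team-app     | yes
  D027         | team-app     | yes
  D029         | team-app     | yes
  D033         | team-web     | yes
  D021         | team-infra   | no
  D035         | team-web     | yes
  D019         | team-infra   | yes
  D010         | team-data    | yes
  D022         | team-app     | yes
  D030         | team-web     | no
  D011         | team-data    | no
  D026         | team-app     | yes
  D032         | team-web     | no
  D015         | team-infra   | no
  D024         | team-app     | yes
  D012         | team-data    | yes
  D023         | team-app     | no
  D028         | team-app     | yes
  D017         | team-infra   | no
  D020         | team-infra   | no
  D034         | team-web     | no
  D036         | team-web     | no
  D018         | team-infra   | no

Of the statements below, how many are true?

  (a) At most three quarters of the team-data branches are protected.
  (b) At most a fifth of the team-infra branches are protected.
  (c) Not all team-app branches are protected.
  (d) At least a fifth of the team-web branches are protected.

4

(a) team-data: |A| = 6, |A ∩ B| = 4; needs |A ∩ B| / |A| ≤ 3/4 — true.
(b) team-infra: |A| = 8, |A ∩ B| = 1; needs |A ∩ B| / |A| ≤ 1/5 — true.
(c) team-app: |A| = 8, |A ∩ B| = 7; needs A ⊄ B (|A ∖ B| ≥ 1) — true.
(d) team-web: |A| = 7, |A ∩ B| = 2; needs |A ∩ B| / |A| ≥ 1/5 — true.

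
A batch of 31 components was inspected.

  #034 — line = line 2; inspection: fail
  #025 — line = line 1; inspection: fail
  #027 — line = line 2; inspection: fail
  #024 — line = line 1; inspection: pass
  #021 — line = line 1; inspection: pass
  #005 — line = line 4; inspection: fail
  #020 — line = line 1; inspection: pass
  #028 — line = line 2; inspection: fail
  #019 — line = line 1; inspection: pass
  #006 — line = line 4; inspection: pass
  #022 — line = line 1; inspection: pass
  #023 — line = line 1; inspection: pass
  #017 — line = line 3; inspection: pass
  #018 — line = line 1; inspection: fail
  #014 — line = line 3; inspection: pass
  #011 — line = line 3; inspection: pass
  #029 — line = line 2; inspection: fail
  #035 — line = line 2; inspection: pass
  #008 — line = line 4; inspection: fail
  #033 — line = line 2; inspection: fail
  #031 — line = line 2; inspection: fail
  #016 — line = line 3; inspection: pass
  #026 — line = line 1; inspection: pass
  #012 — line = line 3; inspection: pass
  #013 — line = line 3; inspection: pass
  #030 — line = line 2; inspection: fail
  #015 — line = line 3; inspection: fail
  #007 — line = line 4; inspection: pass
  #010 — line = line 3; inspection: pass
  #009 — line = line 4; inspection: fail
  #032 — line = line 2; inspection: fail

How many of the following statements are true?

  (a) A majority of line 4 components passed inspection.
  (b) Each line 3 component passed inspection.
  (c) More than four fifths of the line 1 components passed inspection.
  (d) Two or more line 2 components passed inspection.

0

(a) line 4: |A| = 5, |A ∩ B| = 2; needs |A ∩ B| > |A ∖ B| — false.
(b) line 3: |A| = 8, |A ∩ B| = 7; needs A ⊆ B, i.e. every element of A is in B (|A ∖ B| = 0) — false.
(c) line 1: |A| = 9, |A ∩ B| = 7; needs |A ∩ B| / |A| > 4/5 — false.
(d) line 2: |A| = 9, |A ∩ B| = 1; needs |A ∩ B| ≥ 2 — false.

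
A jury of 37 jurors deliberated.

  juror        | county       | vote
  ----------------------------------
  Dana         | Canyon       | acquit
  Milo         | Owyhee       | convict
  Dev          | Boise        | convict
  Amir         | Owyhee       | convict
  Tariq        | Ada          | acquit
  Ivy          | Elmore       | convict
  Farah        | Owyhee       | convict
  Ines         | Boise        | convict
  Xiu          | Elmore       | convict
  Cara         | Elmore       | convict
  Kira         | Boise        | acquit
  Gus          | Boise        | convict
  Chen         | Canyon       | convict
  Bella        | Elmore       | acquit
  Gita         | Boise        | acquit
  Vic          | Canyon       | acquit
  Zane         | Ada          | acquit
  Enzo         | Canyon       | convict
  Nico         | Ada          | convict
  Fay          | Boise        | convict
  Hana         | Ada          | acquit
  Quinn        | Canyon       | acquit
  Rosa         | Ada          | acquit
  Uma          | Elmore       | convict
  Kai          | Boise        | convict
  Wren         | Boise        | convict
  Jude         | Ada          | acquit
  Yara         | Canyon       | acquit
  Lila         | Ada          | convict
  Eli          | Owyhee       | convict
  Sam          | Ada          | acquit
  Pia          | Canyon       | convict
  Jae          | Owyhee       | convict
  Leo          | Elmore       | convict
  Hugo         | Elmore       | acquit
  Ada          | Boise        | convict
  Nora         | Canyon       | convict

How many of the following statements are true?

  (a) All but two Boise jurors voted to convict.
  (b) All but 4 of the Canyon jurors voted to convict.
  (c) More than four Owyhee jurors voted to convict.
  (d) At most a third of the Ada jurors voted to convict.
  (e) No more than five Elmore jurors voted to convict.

5

(a) Boise: |A| = 9, |A ∩ B| = 7; needs |A ∖ B| = 2 — true.
(b) Canyon: |A| = 8, |A ∩ B| = 4; needs |A ∖ B| = 4 — true.
(c) Owyhee: |A| = 5, |A ∩ B| = 5; needs |A ∩ B| > 4 — true.
(d) Ada: |A| = 8, |A ∩ B| = 2; needs |A ∩ B| / |A| ≤ 1/3 — true.
(e) Elmore: |A| = 7, |A ∩ B| = 5; needs |A ∩ B| ≤ 5 — true.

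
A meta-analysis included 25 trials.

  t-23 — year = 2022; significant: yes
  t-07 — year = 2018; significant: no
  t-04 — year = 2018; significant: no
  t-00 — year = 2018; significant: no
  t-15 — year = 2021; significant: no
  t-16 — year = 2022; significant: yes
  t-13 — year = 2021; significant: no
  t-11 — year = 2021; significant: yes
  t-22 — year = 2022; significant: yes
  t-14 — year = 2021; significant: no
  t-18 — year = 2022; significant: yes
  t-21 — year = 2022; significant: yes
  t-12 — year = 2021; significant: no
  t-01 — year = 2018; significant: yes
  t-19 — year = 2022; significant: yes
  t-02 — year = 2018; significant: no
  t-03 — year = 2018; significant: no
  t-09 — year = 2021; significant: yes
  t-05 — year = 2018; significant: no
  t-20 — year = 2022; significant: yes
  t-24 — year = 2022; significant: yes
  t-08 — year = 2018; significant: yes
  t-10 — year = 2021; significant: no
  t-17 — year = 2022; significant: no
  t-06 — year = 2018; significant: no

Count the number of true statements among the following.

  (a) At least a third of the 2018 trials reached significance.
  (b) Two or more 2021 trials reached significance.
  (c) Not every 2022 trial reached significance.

(a) 2018: |A| = 9, |A ∩ B| = 2; needs |A ∩ B| / |A| ≥ 1/3 — false.
(b) 2021: |A| = 7, |A ∩ B| = 2; needs |A ∩ B| ≥ 2 — true.
(c) 2022: |A| = 9, |A ∩ B| = 8; needs A ⊄ B (|A ∖ B| ≥ 1) — true.

2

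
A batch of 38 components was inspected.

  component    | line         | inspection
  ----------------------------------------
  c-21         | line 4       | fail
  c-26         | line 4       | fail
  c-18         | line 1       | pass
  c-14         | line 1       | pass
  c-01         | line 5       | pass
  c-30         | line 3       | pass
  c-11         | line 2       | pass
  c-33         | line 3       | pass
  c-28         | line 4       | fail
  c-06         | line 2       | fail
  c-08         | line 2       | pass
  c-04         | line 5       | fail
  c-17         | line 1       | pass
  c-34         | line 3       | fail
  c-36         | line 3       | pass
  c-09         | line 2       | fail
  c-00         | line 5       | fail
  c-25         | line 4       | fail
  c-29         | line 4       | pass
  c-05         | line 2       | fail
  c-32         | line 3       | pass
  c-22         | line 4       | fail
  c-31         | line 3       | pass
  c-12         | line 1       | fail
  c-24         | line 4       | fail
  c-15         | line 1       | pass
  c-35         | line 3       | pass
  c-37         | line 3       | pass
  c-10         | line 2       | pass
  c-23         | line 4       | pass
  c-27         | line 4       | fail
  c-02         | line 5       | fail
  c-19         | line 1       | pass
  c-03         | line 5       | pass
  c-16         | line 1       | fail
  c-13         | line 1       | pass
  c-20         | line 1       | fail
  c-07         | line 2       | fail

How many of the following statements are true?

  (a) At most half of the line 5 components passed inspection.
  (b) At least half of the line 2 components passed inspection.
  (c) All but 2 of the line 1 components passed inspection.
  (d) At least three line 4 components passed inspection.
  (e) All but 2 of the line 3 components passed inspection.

(a) line 5: |A| = 5, |A ∩ B| = 2; needs |A ∩ B| ≤ |A ∖ B| — true.
(b) line 2: |A| = 7, |A ∩ B| = 3; needs |A ∩ B| ≥ |A ∖ B| — false.
(c) line 1: |A| = 9, |A ∩ B| = 6; needs |A ∖ B| = 2 — false.
(d) line 4: |A| = 9, |A ∩ B| = 2; needs |A ∩ B| ≥ 3 — false.
(e) line 3: |A| = 8, |A ∩ B| = 7; needs |A ∖ B| = 2 — false.

1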